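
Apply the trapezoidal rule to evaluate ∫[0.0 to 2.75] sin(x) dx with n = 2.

f(x) = sin(x)
a = 0.0, b = 2.75, n = 2
h = (b - a)/n = 1.375000

Trapezoidal rule: (h/2)[f(x₀) + 2f(x₁) + 2f(x₂) + ... + f(xₙ)]

x_0 = 0.0000, f(x_0) = 0.000000, coefficient = 1
x_1 = 1.3750, f(x_1) = 0.980893, coefficient = 2
x_2 = 2.7500, f(x_2) = 0.381661, coefficient = 1

I ≈ (1.375000/2) × 2.343447 = 1.611120
Exact value: 1.924302
Error: 0.313182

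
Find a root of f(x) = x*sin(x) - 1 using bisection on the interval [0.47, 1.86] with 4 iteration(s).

f(x) = x*sin(x) - 1
Initial interval: [0.47, 1.86]

Iteration 1:
  c_1 = (0.470000 + 1.860000)/2 = 1.165000
  f(c_1) = f(1.165000) = 0.070388
  f(a) × f(c) < 0, new interval: [0.470000, 1.165000]
Iteration 2:
  c_2 = (0.470000 + 1.165000)/2 = 0.817500
  f(c_2) = f(0.817500) = -0.403684
  f(a) × f(c) ≥ 0, new interval: [0.817500, 1.165000]
Iteration 3:
  c_3 = (0.817500 + 1.165000)/2 = 0.991250
  f(c_3) = f(0.991250) = -0.170610
  f(a) × f(c) ≥ 0, new interval: [0.991250, 1.165000]
Iteration 4:
  c_4 = (0.991250 + 1.165000)/2 = 1.078125
  f(c_4) = f(1.078125) = -0.050094
  f(a) × f(c) ≥ 0, new interval: [1.078125, 1.165000]

After 4 iteration(s), the approximation is c_4 = 1.078125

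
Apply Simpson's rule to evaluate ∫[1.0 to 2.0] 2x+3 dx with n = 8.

f(x) = 2x+3
a = 1.0, b = 2.0, n = 8
h = (b - a)/n = 0.125000

Simpson's rule: (h/3)[f(x₀) + 4f(x₁) + 2f(x₂) + ... + f(xₙ)]

x_0 = 1.0000, f(x_0) = 5.000000, coefficient = 1
x_1 = 1.1250, f(x_1) = 5.250000, coefficient = 4
x_2 = 1.2500, f(x_2) = 5.500000, coefficient = 2
x_3 = 1.3750, f(x_3) = 5.750000, coefficient = 4
x_4 = 1.5000, f(x_4) = 6.000000, coefficient = 2
x_5 = 1.6250, f(x_5) = 6.250000, coefficient = 4
x_6 = 1.7500, f(x_6) = 6.500000, coefficient = 2
x_7 = 1.8750, f(x_7) = 6.750000, coefficient = 4
x_8 = 2.0000, f(x_8) = 7.000000, coefficient = 1

I ≈ (0.125000/3) × 144.000000 = 6.000000
Exact value: 6.000000
Error: 0.000000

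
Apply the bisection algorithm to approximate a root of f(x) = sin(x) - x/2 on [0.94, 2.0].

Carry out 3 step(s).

f(x) = sin(x) - x/2
Initial interval: [0.94, 2.0]

Iteration 1:
  c_1 = (0.940000 + 2.000000)/2 = 1.470000
  f(c_1) = f(1.470000) = 0.259924
  f(a) × f(c) ≥ 0, new interval: [1.470000, 2.000000]
Iteration 2:
  c_2 = (1.470000 + 2.000000)/2 = 1.735000
  f(c_2) = f(1.735000) = 0.119049
  f(a) × f(c) ≥ 0, new interval: [1.735000, 2.000000]
Iteration 3:
  c_3 = (1.735000 + 2.000000)/2 = 1.867500
  f(c_3) = f(1.867500) = 0.022555
  f(a) × f(c) ≥ 0, new interval: [1.867500, 2.000000]

After 3 iteration(s), the approximation is c_3 = 1.867500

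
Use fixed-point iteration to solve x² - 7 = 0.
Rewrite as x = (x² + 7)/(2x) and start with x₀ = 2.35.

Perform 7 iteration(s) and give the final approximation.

Equation: x² - 7 = 0
Fixed-point form: x = (x² + 7)/(2x)
x₀ = 2.35

x_1 = g(2.350000) = 2.664362
x_2 = g(2.664362) = 2.645816
x_3 = g(2.645816) = 2.645751
x_4 = g(2.645751) = 2.645751
x_5 = g(2.645751) = 2.645751
x_6 = g(2.645751) = 2.645751
x_7 = g(2.645751) = 2.645751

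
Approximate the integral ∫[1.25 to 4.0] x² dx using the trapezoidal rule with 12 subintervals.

f(x) = x²
a = 1.25, b = 4.0, n = 12
h = (b - a)/n = 0.229167

Trapezoidal rule: (h/2)[f(x₀) + 2f(x₁) + 2f(x₂) + ... + f(xₙ)]

x_0 = 1.2500, f(x_0) = 1.562500, coefficient = 1
x_1 = 1.4792, f(x_1) = 2.187934, coefficient = 2
x_2 = 1.7083, f(x_2) = 2.918403, coefficient = 2
x_3 = 1.9375, f(x_3) = 3.753906, coefficient = 2
x_4 = 2.1667, f(x_4) = 4.694444, coefficient = 2
x_5 = 2.3958, f(x_5) = 5.740017, coefficient = 2
x_6 = 2.6250, f(x_6) = 6.890625, coefficient = 2
x_7 = 2.8542, f(x_7) = 8.146267, coefficient = 2
x_8 = 3.0833, f(x_8) = 9.506944, coefficient = 2
x_9 = 3.3125, f(x_9) = 10.972656, coefficient = 2
x_10 = 3.5417, f(x_10) = 12.543403, coefficient = 2
x_11 = 3.7708, f(x_11) = 14.219184, coefficient = 2
x_12 = 4.0000, f(x_12) = 16.000000, coefficient = 1

I ≈ (0.229167/2) × 180.710069 = 20.706362
Exact value: 20.682292
Error: 0.024070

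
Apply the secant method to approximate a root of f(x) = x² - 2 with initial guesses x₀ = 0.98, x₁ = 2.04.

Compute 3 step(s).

f(x) = x² - 2
x₀ = 0.98, x₁ = 2.04

Secant formula: x_{n+1} = x_n - f(x_n)(x_n - x_{n-1})/(f(x_n) - f(x_{n-1}))

Iteration 1:
  f(0.980000) = -1.039600
  f(2.040000) = 2.161600
  x_2 = 2.040000 - 2.161600×(2.040000 - 0.980000)/(2.161600 - (-1.039600))
       = 1.324238
Iteration 2:
  f(2.040000) = 2.161600
  f(1.324238) = -0.246393
  x_3 = 1.324238 - (-0.246393)×(1.324238 - 2.040000)/(-0.246393 - 2.161600)
       = 1.397477
Iteration 3:
  f(1.324238) = -0.246393
  f(1.397477) = -0.047058
  x_4 = 1.397477 - (-0.047058)×(1.397477 - 1.324238)/(-0.047058 - (-0.246393))
       = 1.414767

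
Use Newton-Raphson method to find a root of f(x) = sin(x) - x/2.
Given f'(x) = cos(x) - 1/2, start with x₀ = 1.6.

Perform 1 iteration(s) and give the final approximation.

f(x) = sin(x) - x/2
f'(x) = cos(x) - 1/2
x₀ = 1.6

Newton-Raphson formula: x_{n+1} = x_n - f(x_n)/f'(x_n)

Iteration 1:
  f(1.600000) = 0.199574
  f'(1.600000) = -0.529200
  x_1 = 1.600000 - 0.199574/(-0.529200) = 1.977124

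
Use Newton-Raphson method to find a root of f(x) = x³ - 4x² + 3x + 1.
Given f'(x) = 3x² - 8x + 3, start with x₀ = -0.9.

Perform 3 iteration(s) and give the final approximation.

f(x) = x³ - 4x² + 3x + 1
f'(x) = 3x² - 8x + 3
x₀ = -0.9

Newton-Raphson formula: x_{n+1} = x_n - f(x_n)/f'(x_n)

Iteration 1:
  f(-0.900000) = -5.669000
  f'(-0.900000) = 12.630000
  x_1 = -0.900000 - (-5.669000)/12.630000 = -0.451148
Iteration 2:
  f(-0.451148) = -1.259407
  f'(-0.451148) = 7.219788
  x_2 = -0.451148 - (-1.259407)/7.219788 = -0.276710
Iteration 3:
  f(-0.276710) = -0.157590
  f'(-0.276710) = 5.443384
  x_3 = -0.276710 - (-0.157590)/5.443384 = -0.247759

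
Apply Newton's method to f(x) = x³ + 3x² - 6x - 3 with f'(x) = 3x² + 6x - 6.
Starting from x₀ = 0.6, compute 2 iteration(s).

f(x) = x³ + 3x² - 6x - 3
f'(x) = 3x² + 6x - 6
x₀ = 0.6

Newton-Raphson formula: x_{n+1} = x_n - f(x_n)/f'(x_n)

Iteration 1:
  f(0.600000) = -5.304000
  f'(0.600000) = -1.320000
  x_1 = 0.600000 - (-5.304000)/(-1.320000) = -3.418182
Iteration 2:
  f(-3.418182) = 12.623068
  f'(-3.418182) = 8.542810
  x_2 = -3.418182 - 12.623068/8.542810 = -4.895807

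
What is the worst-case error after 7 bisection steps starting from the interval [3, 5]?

Bisection error bound: |error| ≤ (b-a)/2^n
|error| ≤ (5 - 3)/2^7 = 2/2^7
|error| ≤ 0.0156250000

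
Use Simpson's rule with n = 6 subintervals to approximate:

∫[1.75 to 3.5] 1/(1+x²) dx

f(x) = 1/(1+x²)
a = 1.75, b = 3.5, n = 6
h = (b - a)/n = 0.291667

Simpson's rule: (h/3)[f(x₀) + 4f(x₁) + 2f(x₂) + ... + f(xₙ)]

x_0 = 1.7500, f(x_0) = 0.246154, coefficient = 1
x_1 = 2.0417, f(x_1) = 0.193483, coefficient = 4
x_2 = 2.3333, f(x_2) = 0.155172, coefficient = 2
x_3 = 2.6250, f(x_3) = 0.126733, coefficient = 4
x_4 = 2.9167, f(x_4) = 0.105186, coefficient = 2
x_5 = 3.2083, f(x_5) = 0.088547, coefficient = 4
x_6 = 3.5000, f(x_6) = 0.075472, coefficient = 1

I ≈ (0.291667/3) × 2.477396 = 0.240858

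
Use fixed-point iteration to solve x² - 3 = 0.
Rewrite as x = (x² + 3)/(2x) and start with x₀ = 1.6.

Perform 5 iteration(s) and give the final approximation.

Equation: x² - 3 = 0
Fixed-point form: x = (x² + 3)/(2x)
x₀ = 1.6

x_1 = g(1.600000) = 1.737500
x_2 = g(1.737500) = 1.732059
x_3 = g(1.732059) = 1.732051
x_4 = g(1.732051) = 1.732051
x_5 = g(1.732051) = 1.732051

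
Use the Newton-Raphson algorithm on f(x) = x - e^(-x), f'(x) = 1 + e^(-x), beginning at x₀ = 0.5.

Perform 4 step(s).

f(x) = x - e^(-x)
f'(x) = 1 + e^(-x)
x₀ = 0.5

Newton-Raphson formula: x_{n+1} = x_n - f(x_n)/f'(x_n)

Iteration 1:
  f(0.500000) = -0.106531
  f'(0.500000) = 1.606531
  x_1 = 0.500000 - (-0.106531)/1.606531 = 0.566311
Iteration 2:
  f(0.566311) = -0.001305
  f'(0.566311) = 1.567616
  x_2 = 0.566311 - (-0.001305)/1.567616 = 0.567143
Iteration 3:
  f(0.567143) = 0.000000
  f'(0.567143) = 1.567143
  x_3 = 0.567143 - 0.000000/1.567143 = 0.567143
Iteration 4:
  f(0.567143) = 0.000000
  f'(0.567143) = 1.567143
  x_4 = 0.567143 - 0.000000/1.567143 = 0.567143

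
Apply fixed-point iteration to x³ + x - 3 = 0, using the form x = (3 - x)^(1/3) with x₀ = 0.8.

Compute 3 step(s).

Equation: x³ + x - 3 = 0
Fixed-point form: x = (3 - x)^(1/3)
x₀ = 0.8

x_1 = g(0.800000) = 1.300591
x_2 = g(1.300591) = 1.193345
x_3 = g(1.193345) = 1.217938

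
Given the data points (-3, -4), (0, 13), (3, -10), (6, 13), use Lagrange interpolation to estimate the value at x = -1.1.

Lagrange interpolation formula:
P(x) = Σ yᵢ × Lᵢ(x)
where Lᵢ(x) = Π_{j≠i} (x - xⱼ)/(xᵢ - xⱼ)

L_0(-1.1) = (-1.1 - 0)/(-3 - 0) × (-1.1 - 3)/(-3 - 3) × (-1.1 - 6)/(-3 - 6) = 0.197660
L_1(-1.1) = (-1.1 - (-3))/(0 - (-3)) × (-1.1 - 3)/(0 - 3) × (-1.1 - 6)/(0 - 6) = 1.024241
L_2(-1.1) = (-1.1 - (-3))/(3 - (-3)) × (-1.1 - 0)/(3 - 0) × (-1.1 - 6)/(3 - 6) = -0.274796
L_3(-1.1) = (-1.1 - (-3))/(6 - (-3)) × (-1.1 - 0)/(6 - 0) × (-1.1 - 3)/(6 - 3) = 0.052895

P(-1.1) = (-4)×L_0(-1.1) + 13×L_1(-1.1) + (-10)×L_2(-1.1) + 13×L_3(-1.1)
P(-1.1) = 15.960086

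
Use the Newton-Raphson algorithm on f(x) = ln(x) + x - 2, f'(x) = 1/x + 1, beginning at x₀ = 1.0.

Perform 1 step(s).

f(x) = ln(x) + x - 2
f'(x) = 1/x + 1
x₀ = 1.0

Newton-Raphson formula: x_{n+1} = x_n - f(x_n)/f'(x_n)

Iteration 1:
  f(1.000000) = -1.000000
  f'(1.000000) = 2.000000
  x_1 = 1.000000 - (-1.000000)/2.000000 = 1.500000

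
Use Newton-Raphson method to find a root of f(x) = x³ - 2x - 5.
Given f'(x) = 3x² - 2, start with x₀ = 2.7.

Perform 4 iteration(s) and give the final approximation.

f(x) = x³ - 2x - 5
f'(x) = 3x² - 2
x₀ = 2.7

Newton-Raphson formula: x_{n+1} = x_n - f(x_n)/f'(x_n)

Iteration 1:
  f(2.700000) = 9.283000
  f'(2.700000) = 19.870000
  x_1 = 2.700000 - 9.283000/19.870000 = 2.232813
Iteration 2:
  f(2.232813) = 1.665964
  f'(2.232813) = 12.956366
  x_2 = 2.232813 - 1.665964/12.956366 = 2.104231
Iteration 3:
  f(2.104231) = 0.108623
  f'(2.104231) = 11.283360
  x_3 = 2.104231 - 0.108623/11.283360 = 2.094604
Iteration 4:
  f(2.094604) = 0.000584
  f'(2.094604) = 11.162095
  x_4 = 2.094604 - 0.000584/11.162095 = 2.094551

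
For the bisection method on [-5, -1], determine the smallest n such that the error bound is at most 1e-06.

We need (b-a)/2^n ≤ 1e-06
(-1 - (-5))/2^n ≤ 1e-06
4/2^n ≤ 1e-06
2^n ≥ 4000000
n ≥ log₂(4000000) = 21.93
n ≥ 22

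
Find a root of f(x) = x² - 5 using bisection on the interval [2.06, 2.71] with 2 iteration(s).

f(x) = x² - 5
Initial interval: [2.06, 2.71]

Iteration 1:
  c_1 = (2.060000 + 2.710000)/2 = 2.385000
  f(c_1) = f(2.385000) = 0.688225
  f(a) × f(c) < 0, new interval: [2.060000, 2.385000]
Iteration 2:
  c_2 = (2.060000 + 2.385000)/2 = 2.222500
  f(c_2) = f(2.222500) = -0.060494
  f(a) × f(c) ≥ 0, new interval: [2.222500, 2.385000]

After 2 iteration(s), the approximation is c_2 = 2.222500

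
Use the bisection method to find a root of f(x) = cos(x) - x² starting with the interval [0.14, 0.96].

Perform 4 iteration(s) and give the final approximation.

f(x) = cos(x) - x²
Initial interval: [0.14, 0.96]

Iteration 1:
  c_1 = (0.140000 + 0.960000)/2 = 0.550000
  f(c_1) = f(0.550000) = 0.550025
  f(a) × f(c) ≥ 0, new interval: [0.550000, 0.960000]
Iteration 2:
  c_2 = (0.550000 + 0.960000)/2 = 0.755000
  f(c_2) = f(0.755000) = 0.158247
  f(a) × f(c) ≥ 0, new interval: [0.755000, 0.960000]
Iteration 3:
  c_3 = (0.755000 + 0.960000)/2 = 0.857500
  f(c_3) = f(0.857500) = -0.080976
  f(a) × f(c) < 0, new interval: [0.755000, 0.857500]
Iteration 4:
  c_4 = (0.755000 + 0.857500)/2 = 0.806250
  f(c_4) = f(0.806250) = 0.042171
  f(a) × f(c) ≥ 0, new interval: [0.806250, 0.857500]

After 4 iteration(s), the approximation is c_4 = 0.806250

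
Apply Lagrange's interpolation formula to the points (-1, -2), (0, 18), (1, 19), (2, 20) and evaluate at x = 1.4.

Lagrange interpolation formula:
P(x) = Σ yᵢ × Lᵢ(x)
where Lᵢ(x) = Π_{j≠i} (x - xⱼ)/(xᵢ - xⱼ)

L_0(1.4) = (1.4 - 0)/(-1 - 0) × (1.4 - 1)/(-1 - 1) × (1.4 - 2)/(-1 - 2) = 0.056000
L_1(1.4) = (1.4 - (-1))/(0 - (-1)) × (1.4 - 1)/(0 - 1) × (1.4 - 2)/(0 - 2) = -0.288000
L_2(1.4) = (1.4 - (-1))/(1 - (-1)) × (1.4 - 0)/(1 - 0) × (1.4 - 2)/(1 - 2) = 1.008000
L_3(1.4) = (1.4 - (-1))/(2 - (-1)) × (1.4 - 0)/(2 - 0) × (1.4 - 1)/(2 - 1) = 0.224000

P(1.4) = (-2)×L_0(1.4) + 18×L_1(1.4) + 19×L_2(1.4) + 20×L_3(1.4)
P(1.4) = 18.336000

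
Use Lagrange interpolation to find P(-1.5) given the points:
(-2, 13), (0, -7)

Lagrange interpolation formula:
P(x) = Σ yᵢ × Lᵢ(x)
where Lᵢ(x) = Π_{j≠i} (x - xⱼ)/(xᵢ - xⱼ)

L_0(-1.5) = (-1.5 - 0)/(-2 - 0) = 0.750000
L_1(-1.5) = (-1.5 - (-2))/(0 - (-2)) = 0.250000

P(-1.5) = 13×L_0(-1.5) + (-7)×L_1(-1.5)
P(-1.5) = 8.000000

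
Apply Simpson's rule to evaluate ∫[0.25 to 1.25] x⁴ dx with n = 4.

f(x) = x⁴
a = 0.25, b = 1.25, n = 4
h = (b - a)/n = 0.250000

Simpson's rule: (h/3)[f(x₀) + 4f(x₁) + 2f(x₂) + ... + f(xₙ)]

x_0 = 0.2500, f(x_0) = 0.003906, coefficient = 1
x_1 = 0.5000, f(x_1) = 0.062500, coefficient = 4
x_2 = 0.7500, f(x_2) = 0.316406, coefficient = 2
x_3 = 1.0000, f(x_3) = 1.000000, coefficient = 4
x_4 = 1.2500, f(x_4) = 2.441406, coefficient = 1

I ≈ (0.250000/3) × 7.328125 = 0.610677
Exact value: 0.610156
Error: 0.000521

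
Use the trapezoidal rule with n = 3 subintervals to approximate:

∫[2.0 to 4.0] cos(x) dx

f(x) = cos(x)
a = 2.0, b = 4.0, n = 3
h = (b - a)/n = 0.666667

Trapezoidal rule: (h/2)[f(x₀) + 2f(x₁) + 2f(x₂) + ... + f(xₙ)]

x_0 = 2.0000, f(x_0) = -0.416147, coefficient = 1
x_1 = 2.6667, f(x_1) = -0.889327, coefficient = 2
x_2 = 3.3333, f(x_2) = -0.981674, coefficient = 2
x_3 = 4.0000, f(x_3) = -0.653644, coefficient = 1

I ≈ (0.666667/2) × -4.811792 = -1.603931
Exact value: -1.666100
Error: 0.062169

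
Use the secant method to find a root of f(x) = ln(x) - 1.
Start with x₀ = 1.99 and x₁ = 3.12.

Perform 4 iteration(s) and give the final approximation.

f(x) = ln(x) - 1
x₀ = 1.99, x₁ = 3.12

Secant formula: x_{n+1} = x_n - f(x_n)(x_n - x_{n-1})/(f(x_n) - f(x_{n-1}))

Iteration 1:
  f(1.990000) = -0.311865
  f(3.120000) = 0.137833
  x_2 = 3.120000 - 0.137833×(3.120000 - 1.990000)/(0.137833 - (-0.311865))
       = 2.773654
Iteration 2:
  f(3.120000) = 0.137833
  f(2.773654) = 0.020166
  x_3 = 2.773654 - 0.020166×(2.773654 - 3.120000)/(0.020166 - 0.137833)
       = 2.714298
Iteration 3:
  f(2.773654) = 0.020166
  f(2.714298) = -0.001467
  x_4 = 2.714298 - (-0.001467)×(2.714298 - 2.773654)/(-0.001467 - 0.020166)
       = 2.718322
Iteration 4:
  f(2.714298) = -0.001467
  f(2.718322) = 0.000015
  x_5 = 2.718322 - 0.000015×(2.718322 - 2.714298)/(0.000015 - (-0.001467))
       = 2.718282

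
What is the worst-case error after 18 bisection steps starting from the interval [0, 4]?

Bisection error bound: |error| ≤ (b-a)/2^n
|error| ≤ (4 - 0)/2^18 = 4/2^18
|error| ≤ 0.0000152588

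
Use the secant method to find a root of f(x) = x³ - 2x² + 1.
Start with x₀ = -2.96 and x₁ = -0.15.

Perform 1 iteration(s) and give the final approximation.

f(x) = x³ - 2x² + 1
x₀ = -2.96, x₁ = -0.15

Secant formula: x_{n+1} = x_n - f(x_n)(x_n - x_{n-1})/(f(x_n) - f(x_{n-1}))

Iteration 1:
  f(-2.960000) = -42.457536
  f(-0.150000) = 0.951625
  x_2 = -0.150000 - 0.951625×(-0.150000 - (-2.960000))/(0.951625 - (-42.457536))
       = -0.211601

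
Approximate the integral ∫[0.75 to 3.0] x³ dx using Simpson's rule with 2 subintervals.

f(x) = x³
a = 0.75, b = 3.0, n = 2
h = (b - a)/n = 1.125000

Simpson's rule: (h/3)[f(x₀) + 4f(x₁) + 2f(x₂) + ... + f(xₙ)]

x_0 = 0.7500, f(x_0) = 0.421875, coefficient = 1
x_1 = 1.8750, f(x_1) = 6.591797, coefficient = 4
x_2 = 3.0000, f(x_2) = 27.000000, coefficient = 1

I ≈ (1.125000/3) × 53.789062 = 20.170898
Exact value: 20.170898
Error: 0.000000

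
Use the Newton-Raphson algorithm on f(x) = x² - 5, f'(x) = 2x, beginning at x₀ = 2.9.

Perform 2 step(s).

f(x) = x² - 5
f'(x) = 2x
x₀ = 2.9

Newton-Raphson formula: x_{n+1} = x_n - f(x_n)/f'(x_n)

Iteration 1:
  f(2.900000) = 3.410000
  f'(2.900000) = 5.800000
  x_1 = 2.900000 - 3.410000/5.800000 = 2.312069
Iteration 2:
  f(2.312069) = 0.345663
  f'(2.312069) = 4.624138
  x_2 = 2.312069 - 0.345663/4.624138 = 2.237317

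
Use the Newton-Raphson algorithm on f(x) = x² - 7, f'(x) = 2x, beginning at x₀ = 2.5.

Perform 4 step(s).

f(x) = x² - 7
f'(x) = 2x
x₀ = 2.5

Newton-Raphson formula: x_{n+1} = x_n - f(x_n)/f'(x_n)

Iteration 1:
  f(2.500000) = -0.750000
  f'(2.500000) = 5.000000
  x_1 = 2.500000 - (-0.750000)/5.000000 = 2.650000
Iteration 2:
  f(2.650000) = 0.022500
  f'(2.650000) = 5.300000
  x_2 = 2.650000 - 0.022500/5.300000 = 2.645755
Iteration 3:
  f(2.645755) = 0.000018
  f'(2.645755) = 5.291509
  x_3 = 2.645755 - 0.000018/5.291509 = 2.645751
Iteration 4:
  f(2.645751) = 0.000000
  f'(2.645751) = 5.291503
  x_4 = 2.645751 - 0.000000/5.291503 = 2.645751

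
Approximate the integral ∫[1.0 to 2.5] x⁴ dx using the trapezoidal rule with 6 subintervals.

f(x) = x⁴
a = 1.0, b = 2.5, n = 6
h = (b - a)/n = 0.250000

Trapezoidal rule: (h/2)[f(x₀) + 2f(x₁) + 2f(x₂) + ... + f(xₙ)]

x_0 = 1.0000, f(x_0) = 1.000000, coefficient = 1
x_1 = 1.2500, f(x_1) = 2.441406, coefficient = 2
x_2 = 1.5000, f(x_2) = 5.062500, coefficient = 2
x_3 = 1.7500, f(x_3) = 9.378906, coefficient = 2
x_4 = 2.0000, f(x_4) = 16.000000, coefficient = 2
x_5 = 2.2500, f(x_5) = 25.628906, coefficient = 2
x_6 = 2.5000, f(x_6) = 39.062500, coefficient = 1

I ≈ (0.250000/2) × 157.085938 = 19.635742
Exact value: 19.331250
Error: 0.304492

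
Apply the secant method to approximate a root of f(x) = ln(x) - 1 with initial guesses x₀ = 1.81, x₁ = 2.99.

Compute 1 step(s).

f(x) = ln(x) - 1
x₀ = 1.81, x₁ = 2.99

Secant formula: x_{n+1} = x_n - f(x_n)(x_n - x_{n-1})/(f(x_n) - f(x_{n-1}))

Iteration 1:
  f(1.810000) = -0.406673
  f(2.990000) = 0.095273
  x_2 = 2.990000 - 0.095273×(2.990000 - 1.810000)/(0.095273 - (-0.406673))
       = 2.766027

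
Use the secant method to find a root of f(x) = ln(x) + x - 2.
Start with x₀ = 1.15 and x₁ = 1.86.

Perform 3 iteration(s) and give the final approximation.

f(x) = ln(x) + x - 2
x₀ = 1.15, x₁ = 1.86

Secant formula: x_{n+1} = x_n - f(x_n)(x_n - x_{n-1})/(f(x_n) - f(x_{n-1}))

Iteration 1:
  f(1.150000) = -0.710238
  f(1.860000) = 0.480576
  x_2 = 1.860000 - 0.480576×(1.860000 - 1.150000)/(0.480576 - (-0.710238))
       = 1.573466
Iteration 2:
  f(1.860000) = 0.480576
  f(1.573466) = 0.026746
  x_3 = 1.573466 - 0.026746×(1.573466 - 1.860000)/(0.026746 - 0.480576)
       = 1.556579
Iteration 3:
  f(1.573466) = 0.026746
  f(1.556579) = -0.000931
  x_4 = 1.556579 - (-0.000931)×(1.556579 - 1.573466)/(-0.000931 - 0.026746)
       = 1.557147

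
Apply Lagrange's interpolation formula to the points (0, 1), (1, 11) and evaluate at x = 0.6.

Lagrange interpolation formula:
P(x) = Σ yᵢ × Lᵢ(x)
where Lᵢ(x) = Π_{j≠i} (x - xⱼ)/(xᵢ - xⱼ)

L_0(0.6) = (0.6 - 1)/(0 - 1) = 0.400000
L_1(0.6) = (0.6 - 0)/(1 - 0) = 0.600000

P(0.6) = 1×L_0(0.6) + 11×L_1(0.6)
P(0.6) = 7.000000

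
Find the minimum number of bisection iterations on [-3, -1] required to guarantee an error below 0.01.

We need (b-a)/2^n ≤ 0.01
(-1 - (-3))/2^n ≤ 0.01
2/2^n ≤ 0.01
2^n ≥ 200
n ≥ log₂(200) = 7.64
n ≥ 8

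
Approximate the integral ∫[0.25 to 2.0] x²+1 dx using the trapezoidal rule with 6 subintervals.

f(x) = x²+1
a = 0.25, b = 2.0, n = 6
h = (b - a)/n = 0.291667

Trapezoidal rule: (h/2)[f(x₀) + 2f(x₁) + 2f(x₂) + ... + f(xₙ)]

x_0 = 0.2500, f(x_0) = 1.062500, coefficient = 1
x_1 = 0.5417, f(x_1) = 1.293403, coefficient = 2
x_2 = 0.8333, f(x_2) = 1.694444, coefficient = 2
x_3 = 1.1250, f(x_3) = 2.265625, coefficient = 2
x_4 = 1.4167, f(x_4) = 3.006944, coefficient = 2
x_5 = 1.7083, f(x_5) = 3.918403, coefficient = 2
x_6 = 2.0000, f(x_6) = 5.000000, coefficient = 1

I ≈ (0.291667/2) × 30.420139 = 4.436270
Exact value: 4.411458
Error: 0.024812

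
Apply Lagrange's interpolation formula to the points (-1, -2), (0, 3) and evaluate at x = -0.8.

Lagrange interpolation formula:
P(x) = Σ yᵢ × Lᵢ(x)
where Lᵢ(x) = Π_{j≠i} (x - xⱼ)/(xᵢ - xⱼ)

L_0(-0.8) = (-0.8 - 0)/(-1 - 0) = 0.800000
L_1(-0.8) = (-0.8 - (-1))/(0 - (-1)) = 0.200000

P(-0.8) = (-2)×L_0(-0.8) + 3×L_1(-0.8)
P(-0.8) = -1.000000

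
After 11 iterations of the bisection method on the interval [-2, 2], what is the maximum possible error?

Bisection error bound: |error| ≤ (b-a)/2^n
|error| ≤ (2 - (-2))/2^11 = 4/2^11
|error| ≤ 0.0019531250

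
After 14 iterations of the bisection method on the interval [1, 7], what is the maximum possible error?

Bisection error bound: |error| ≤ (b-a)/2^n
|error| ≤ (7 - 1)/2^14 = 6/2^14
|error| ≤ 0.0003662109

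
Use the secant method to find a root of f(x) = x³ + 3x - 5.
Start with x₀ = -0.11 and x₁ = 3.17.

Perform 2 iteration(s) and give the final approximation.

f(x) = x³ + 3x - 5
x₀ = -0.11, x₁ = 3.17

Secant formula: x_{n+1} = x_n - f(x_n)(x_n - x_{n-1})/(f(x_n) - f(x_{n-1}))

Iteration 1:
  f(-0.110000) = -5.331331
  f(3.170000) = 36.365013
  x_2 = 3.170000 - 36.365013×(3.170000 - (-0.110000))/(36.365013 - (-5.331331))
       = 0.309384
Iteration 2:
  f(3.170000) = 36.365013
  f(0.309384) = -4.042235
  x_3 = 0.309384 - (-4.042235)×(0.309384 - 3.170000)/(-4.042235 - 36.365013)
       = 0.595552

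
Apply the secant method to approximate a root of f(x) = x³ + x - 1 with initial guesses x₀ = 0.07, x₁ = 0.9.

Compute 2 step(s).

f(x) = x³ + x - 1
x₀ = 0.07, x₁ = 0.9

Secant formula: x_{n+1} = x_n - f(x_n)(x_n - x_{n-1})/(f(x_n) - f(x_{n-1}))

Iteration 1:
  f(0.070000) = -0.929657
  f(0.900000) = 0.629000
  x_2 = 0.900000 - 0.629000×(0.900000 - 0.070000)/(0.629000 - (-0.929657))
       = 0.565051
Iteration 2:
  f(0.900000) = 0.629000
  f(0.565051) = -0.254537
  x_3 = 0.565051 - (-0.254537)×(0.565051 - 0.900000)/(-0.254537 - 0.629000)
       = 0.661546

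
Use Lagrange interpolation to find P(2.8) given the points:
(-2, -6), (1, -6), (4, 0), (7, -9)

Lagrange interpolation formula:
P(x) = Σ yᵢ × Lᵢ(x)
where Lᵢ(x) = Π_{j≠i} (x - xⱼ)/(xᵢ - xⱼ)

L_0(2.8) = (2.8 - 1)/(-2 - 1) × (2.8 - 4)/(-2 - 4) × (2.8 - 7)/(-2 - 7) = -0.056000
L_1(2.8) = (2.8 - (-2))/(1 - (-2)) × (2.8 - 4)/(1 - 4) × (2.8 - 7)/(1 - 7) = 0.448000
L_2(2.8) = (2.8 - (-2))/(4 - (-2)) × (2.8 - 1)/(4 - 1) × (2.8 - 7)/(4 - 7) = 0.672000
L_3(2.8) = (2.8 - (-2))/(7 - (-2)) × (2.8 - 1)/(7 - 1) × (2.8 - 4)/(7 - 4) = -0.064000

P(2.8) = (-6)×L_0(2.8) + (-6)×L_1(2.8) + 0×L_2(2.8) + (-9)×L_3(2.8)
P(2.8) = -1.776000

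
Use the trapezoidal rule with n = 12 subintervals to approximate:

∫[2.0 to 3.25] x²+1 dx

f(x) = x²+1
a = 2.0, b = 3.25, n = 12
h = (b - a)/n = 0.104167

Trapezoidal rule: (h/2)[f(x₀) + 2f(x₁) + 2f(x₂) + ... + f(xₙ)]

x_0 = 2.0000, f(x_0) = 5.000000, coefficient = 1
x_1 = 2.1042, f(x_1) = 5.427517, coefficient = 2
x_2 = 2.2083, f(x_2) = 5.876736, coefficient = 2
x_3 = 2.3125, f(x_3) = 6.347656, coefficient = 2
x_4 = 2.4167, f(x_4) = 6.840278, coefficient = 2
x_5 = 2.5208, f(x_5) = 7.354601, coefficient = 2
x_6 = 2.6250, f(x_6) = 7.890625, coefficient = 2
x_7 = 2.7292, f(x_7) = 8.448351, coefficient = 2
x_8 = 2.8333, f(x_8) = 9.027778, coefficient = 2
x_9 = 2.9375, f(x_9) = 9.628906, coefficient = 2
x_10 = 3.0417, f(x_10) = 10.251736, coefficient = 2
x_11 = 3.1458, f(x_11) = 10.896267, coefficient = 2
x_12 = 3.2500, f(x_12) = 11.562500, coefficient = 1

I ≈ (0.104167/2) × 192.543403 = 10.028302
Exact value: 10.026042
Error: 0.002261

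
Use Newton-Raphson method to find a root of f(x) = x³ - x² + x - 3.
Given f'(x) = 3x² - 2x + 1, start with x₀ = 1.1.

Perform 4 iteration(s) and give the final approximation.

f(x) = x³ - x² + x - 3
f'(x) = 3x² - 2x + 1
x₀ = 1.1

Newton-Raphson formula: x_{n+1} = x_n - f(x_n)/f'(x_n)

Iteration 1:
  f(1.100000) = -1.779000
  f'(1.100000) = 2.430000
  x_1 = 1.100000 - (-1.779000)/2.430000 = 1.832099
Iteration 2:
  f(1.832099) = 1.625110
  f'(1.832099) = 7.405560
  x_2 = 1.832099 - 1.625110/7.405560 = 1.612654
Iteration 3:
  f(1.612654) = 0.205956
  f'(1.612654) = 5.576652
  x_3 = 1.612654 - 0.205956/5.576652 = 1.575722
Iteration 4:
  f(1.575722) = 0.005184
  f'(1.575722) = 5.297259
  x_4 = 1.575722 - 0.005184/5.297259 = 1.574744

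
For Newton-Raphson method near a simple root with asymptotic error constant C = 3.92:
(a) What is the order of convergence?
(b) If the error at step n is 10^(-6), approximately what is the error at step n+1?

(a) Newton-Raphson has quadratic (order 2) convergence near simple roots.
    This means |e_{n+1}| ≈ C|e_n|².

(b) With |e_n| = 10^(-6) and C = 3.92:
    |e_{n+1}| ≈ 3.92 × (10^(-6))² = 3.92 × 10^(-12)

(a) 2 (quadratic); (b) |e_{n+1}| ≈ 3.920e-12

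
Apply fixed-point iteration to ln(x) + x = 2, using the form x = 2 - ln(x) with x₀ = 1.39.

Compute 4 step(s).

Equation: ln(x) + x = 2
Fixed-point form: x = 2 - ln(x)
x₀ = 1.39

x_1 = g(1.390000) = 1.670696
x_2 = g(1.670696) = 1.486760
x_3 = g(1.486760) = 1.603401
x_4 = g(1.603401) = 1.527873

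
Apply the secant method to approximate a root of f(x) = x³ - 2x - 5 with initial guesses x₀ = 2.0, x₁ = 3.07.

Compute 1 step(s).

f(x) = x³ - 2x - 5
x₀ = 2.0, x₁ = 3.07

Secant formula: x_{n+1} = x_n - f(x_n)(x_n - x_{n-1})/(f(x_n) - f(x_{n-1}))

Iteration 1:
  f(2.000000) = -1.000000
  f(3.070000) = 17.794443
  x_2 = 3.070000 - 17.794443×(3.070000 - 2.000000)/(17.794443 - (-1.000000))
       = 2.056932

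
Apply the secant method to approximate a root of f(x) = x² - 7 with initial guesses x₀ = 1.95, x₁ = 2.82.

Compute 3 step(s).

f(x) = x² - 7
x₀ = 1.95, x₁ = 2.82

Secant formula: x_{n+1} = x_n - f(x_n)(x_n - x_{n-1})/(f(x_n) - f(x_{n-1}))

Iteration 1:
  f(1.950000) = -3.197500
  f(2.820000) = 0.952400
  x_2 = 2.820000 - 0.952400×(2.820000 - 1.950000)/(0.952400 - (-3.197500))
       = 2.620335
Iteration 2:
  f(2.820000) = 0.952400
  f(2.620335) = -0.133842
  x_3 = 2.620335 - (-0.133842)×(2.620335 - 2.820000)/(-0.133842 - 0.952400)
       = 2.644937
Iteration 3:
  f(2.620335) = -0.133842
  f(2.644937) = -0.004307
  x_4 = 2.644937 - (-0.004307)×(2.644937 - 2.620335)/(-0.004307 - (-0.133842))
       = 2.645755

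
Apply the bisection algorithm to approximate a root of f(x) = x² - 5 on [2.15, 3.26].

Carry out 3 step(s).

f(x) = x² - 5
Initial interval: [2.15, 3.26]

Iteration 1:
  c_1 = (2.150000 + 3.260000)/2 = 2.705000
  f(c_1) = f(2.705000) = 2.317025
  f(a) × f(c) < 0, new interval: [2.150000, 2.705000]
Iteration 2:
  c_2 = (2.150000 + 2.705000)/2 = 2.427500
  f(c_2) = f(2.427500) = 0.892756
  f(a) × f(c) < 0, new interval: [2.150000, 2.427500]
Iteration 3:
  c_3 = (2.150000 + 2.427500)/2 = 2.288750
  f(c_3) = f(2.288750) = 0.238377
  f(a) × f(c) < 0, new interval: [2.150000, 2.288750]

After 3 iteration(s), the approximation is c_3 = 2.288750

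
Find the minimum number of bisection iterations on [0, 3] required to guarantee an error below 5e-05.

We need (b-a)/2^n ≤ 5e-05
(3 - 0)/2^n ≤ 5e-05
3/2^n ≤ 5e-05
2^n ≥ 60000
n ≥ log₂(60000) = 15.87
n ≥ 16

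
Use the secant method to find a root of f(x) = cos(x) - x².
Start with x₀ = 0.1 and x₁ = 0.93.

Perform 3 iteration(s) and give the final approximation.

f(x) = cos(x) - x²
x₀ = 0.1, x₁ = 0.93

Secant formula: x_{n+1} = x_n - f(x_n)(x_n - x_{n-1})/(f(x_n) - f(x_{n-1}))

Iteration 1:
  f(0.100000) = 0.985004
  f(0.930000) = -0.267066
  x_2 = 0.930000 - (-0.267066)×(0.930000 - 0.100000)/(-0.267066 - 0.985004)
       = 0.752961
Iteration 2:
  f(0.930000) = -0.267066
  f(0.752961) = 0.162716
  x_3 = 0.752961 - 0.162716×(0.752961 - 0.930000)/(0.162716 - (-0.267066))
       = 0.819988
Iteration 3:
  f(0.752961) = 0.162716
  f(0.819988) = 0.009849
  x_4 = 0.819988 - 0.009849×(0.819988 - 0.752961)/(0.009849 - 0.162716)
       = 0.824307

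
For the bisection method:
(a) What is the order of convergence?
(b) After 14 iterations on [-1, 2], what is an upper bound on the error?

(a) Bisection has linear (order 1) convergence; the error is halved each step.

(b) Error bound = (b-a)/2^n = (2 - (-1))/2^{14}
    = 3/2^{14}

(a) 1 (linear); (b) error ≤ 1.83e-04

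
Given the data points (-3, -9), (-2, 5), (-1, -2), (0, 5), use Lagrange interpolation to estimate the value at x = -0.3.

Lagrange interpolation formula:
P(x) = Σ yᵢ × Lᵢ(x)
where Lᵢ(x) = Π_{j≠i} (x - xⱼ)/(xᵢ - xⱼ)

L_0(-0.3) = (-0.3 - (-2))/(-3 - (-2)) × (-0.3 - (-1))/(-3 - (-1)) × (-0.3 - 0)/(-3 - 0) = 0.059500
L_1(-0.3) = (-0.3 - (-3))/(-2 - (-3)) × (-0.3 - (-1))/(-2 - (-1)) × (-0.3 - 0)/(-2 - 0) = -0.283500
L_2(-0.3) = (-0.3 - (-3))/(-1 - (-3)) × (-0.3 - (-2))/(-1 - (-2)) × (-0.3 - 0)/(-1 - 0) = 0.688500
L_3(-0.3) = (-0.3 - (-3))/(0 - (-3)) × (-0.3 - (-2))/(0 - (-2)) × (-0.3 - (-1))/(0 - (-1)) = 0.535500

P(-0.3) = (-9)×L_0(-0.3) + 5×L_1(-0.3) + (-2)×L_2(-0.3) + 5×L_3(-0.3)
P(-0.3) = -0.652500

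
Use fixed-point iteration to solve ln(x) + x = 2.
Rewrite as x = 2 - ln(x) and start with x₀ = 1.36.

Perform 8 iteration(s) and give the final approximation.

Equation: ln(x) + x = 2
Fixed-point form: x = 2 - ln(x)
x₀ = 1.36

x_1 = g(1.360000) = 1.692515
x_2 = g(1.692515) = 1.473784
x_3 = g(1.473784) = 1.612167
x_4 = g(1.612167) = 1.522421
x_5 = g(1.522421) = 1.579698
x_6 = g(1.579698) = 1.542766
x_7 = g(1.542766) = 1.566423
x_8 = g(1.566423) = 1.551205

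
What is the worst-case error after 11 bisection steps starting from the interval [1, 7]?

Bisection error bound: |error| ≤ (b-a)/2^n
|error| ≤ (7 - 1)/2^11 = 6/2^11
|error| ≤ 0.0029296875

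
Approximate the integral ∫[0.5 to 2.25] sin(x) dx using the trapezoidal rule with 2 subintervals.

f(x) = sin(x)
a = 0.5, b = 2.25, n = 2
h = (b - a)/n = 0.875000

Trapezoidal rule: (h/2)[f(x₀) + 2f(x₁) + 2f(x₂) + ... + f(xₙ)]

x_0 = 0.5000, f(x_0) = 0.479426, coefficient = 1
x_1 = 1.3750, f(x_1) = 0.980893, coefficient = 2
x_2 = 2.2500, f(x_2) = 0.778073, coefficient = 1

I ≈ (0.875000/2) × 3.219285 = 1.408437
Exact value: 1.505756
Error: 0.097319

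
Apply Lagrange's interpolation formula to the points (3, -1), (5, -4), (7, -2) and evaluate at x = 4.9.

Lagrange interpolation formula:
P(x) = Σ yᵢ × Lᵢ(x)
where Lᵢ(x) = Π_{j≠i} (x - xⱼ)/(xᵢ - xⱼ)

L_0(4.9) = (4.9 - 5)/(3 - 5) × (4.9 - 7)/(3 - 7) = 0.026250
L_1(4.9) = (4.9 - 3)/(5 - 3) × (4.9 - 7)/(5 - 7) = 0.997500
L_2(4.9) = (4.9 - 3)/(7 - 3) × (4.9 - 5)/(7 - 5) = -0.023750

P(4.9) = (-1)×L_0(4.9) + (-4)×L_1(4.9) + (-2)×L_2(4.9)
P(4.9) = -3.968750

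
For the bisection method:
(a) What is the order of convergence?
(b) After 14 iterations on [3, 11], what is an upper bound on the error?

(a) Bisection has linear (order 1) convergence; the error is halved each step.

(b) Error bound = (b-a)/2^n = (11 - 3)/2^{14}
    = 8/2^{14}

(a) 1 (linear); (b) error ≤ 4.88e-04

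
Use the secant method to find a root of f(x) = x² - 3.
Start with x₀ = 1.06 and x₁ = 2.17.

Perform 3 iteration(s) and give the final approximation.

f(x) = x² - 3
x₀ = 1.06, x₁ = 2.17

Secant formula: x_{n+1} = x_n - f(x_n)(x_n - x_{n-1})/(f(x_n) - f(x_{n-1}))

Iteration 1:
  f(1.060000) = -1.876400
  f(2.170000) = 1.708900
  x_2 = 2.170000 - 1.708900×(2.170000 - 1.060000)/(1.708900 - (-1.876400))
       = 1.640929
Iteration 2:
  f(2.170000) = 1.708900
  f(1.640929) = -0.307353
  x_3 = 1.640929 - (-0.307353)×(1.640929 - 2.170000)/(-0.307353 - 1.708900)
       = 1.721579
Iteration 3:
  f(1.640929) = -0.307353
  f(1.721579) = -0.036165
  x_4 = 1.721579 - (-0.036165)×(1.721579 - 1.640929)/(-0.036165 - (-0.307353))
       = 1.732335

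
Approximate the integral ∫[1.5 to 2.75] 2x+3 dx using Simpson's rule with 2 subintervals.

f(x) = 2x+3
a = 1.5, b = 2.75, n = 2
h = (b - a)/n = 0.625000

Simpson's rule: (h/3)[f(x₀) + 4f(x₁) + 2f(x₂) + ... + f(xₙ)]

x_0 = 1.5000, f(x_0) = 6.000000, coefficient = 1
x_1 = 2.1250, f(x_1) = 7.250000, coefficient = 4
x_2 = 2.7500, f(x_2) = 8.500000, coefficient = 1

I ≈ (0.625000/3) × 43.500000 = 9.062500
Exact value: 9.062500
Error: 0.000000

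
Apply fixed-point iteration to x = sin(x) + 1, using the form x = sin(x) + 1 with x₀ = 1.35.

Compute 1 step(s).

Equation: x = sin(x) + 1
Fixed-point form: x = sin(x) + 1
x₀ = 1.35

x_1 = g(1.350000) = 1.975723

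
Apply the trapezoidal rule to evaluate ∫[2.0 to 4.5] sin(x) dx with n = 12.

f(x) = sin(x)
a = 2.0, b = 4.5, n = 12
h = (b - a)/n = 0.208333

Trapezoidal rule: (h/2)[f(x₀) + 2f(x₁) + 2f(x₂) + ... + f(xₙ)]

x_0 = 2.0000, f(x_0) = 0.909297, coefficient = 1
x_1 = 2.2083, f(x_1) = 0.803564, coefficient = 2
x_2 = 2.4167, f(x_2) = 0.663080, coefficient = 2
x_3 = 2.6250, f(x_3) = 0.493920, coefficient = 2
x_4 = 2.8333, f(x_4) = 0.303400, coefficient = 2
x_5 = 3.0417, f(x_5) = 0.099760, coefficient = 2
x_6 = 3.2500, f(x_6) = -0.108195, coefficient = 2
x_7 = 3.4583, f(x_7) = -0.311471, coefficient = 2
x_8 = 3.6667, f(x_8) = -0.501277, coefficient = 2
x_9 = 3.8750, f(x_9) = -0.669405, coefficient = 2
x_10 = 4.0833, f(x_10) = -0.808584, coefficient = 2
x_11 = 4.2917, f(x_11) = -0.912794, coefficient = 2
x_12 = 4.5000, f(x_12) = -0.977530, coefficient = 1

I ≈ (0.208333/2) × -1.964235 = -0.204608
Exact value: -0.205351
Error: 0.000743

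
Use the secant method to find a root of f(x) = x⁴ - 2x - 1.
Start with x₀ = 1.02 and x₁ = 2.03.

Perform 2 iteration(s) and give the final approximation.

f(x) = x⁴ - 2x - 1
x₀ = 1.02, x₁ = 2.03

Secant formula: x_{n+1} = x_n - f(x_n)(x_n - x_{n-1})/(f(x_n) - f(x_{n-1}))

Iteration 1:
  f(1.020000) = -1.957568
  f(2.030000) = 11.921817
  x_2 = 2.030000 - 11.921817×(2.030000 - 1.020000)/(11.921817 - (-1.957568))
       = 1.162452
Iteration 2:
  f(2.030000) = 11.921817
  f(1.162452) = -1.498908
  x_3 = 1.162452 - (-1.498908)×(1.162452 - 2.030000)/(-1.498908 - 11.921817)
       = 1.259345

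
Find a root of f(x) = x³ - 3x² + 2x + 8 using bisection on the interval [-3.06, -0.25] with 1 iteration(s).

f(x) = x³ - 3x² + 2x + 8
Initial interval: [-3.06, -0.25]

Iteration 1:
  c_1 = (-3.060000 + (-0.250000))/2 = -1.655000
  f(c_1) = f(-1.655000) = -8.060161
  f(a) × f(c) ≥ 0, new interval: [-1.655000, -0.250000]

After 1 iteration(s), the approximation is c_1 = -1.655000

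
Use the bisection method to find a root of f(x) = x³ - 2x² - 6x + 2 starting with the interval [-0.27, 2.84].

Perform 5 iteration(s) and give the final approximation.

f(x) = x³ - 2x² - 6x + 2
Initial interval: [-0.27, 2.84]

Iteration 1:
  c_1 = (-0.270000 + 2.840000)/2 = 1.285000
  f(c_1) = f(1.285000) = -6.890626
  f(a) × f(c) < 0, new interval: [-0.270000, 1.285000]
Iteration 2:
  c_2 = (-0.270000 + 1.285000)/2 = 0.507500
  f(c_2) = f(0.507500) = -1.429403
  f(a) × f(c) < 0, new interval: [-0.270000, 0.507500]
Iteration 3:
  c_3 = (-0.270000 + 0.507500)/2 = 0.118750
  f(c_3) = f(0.118750) = 1.260971
  f(a) × f(c) ≥ 0, new interval: [0.118750, 0.507500]
Iteration 4:
  c_4 = (0.118750 + 0.507500)/2 = 0.313125
  f(c_4) = f(0.313125) = -0.044143
  f(a) × f(c) < 0, new interval: [0.118750, 0.313125]
Iteration 5:
  c_5 = (0.118750 + 0.313125)/2 = 0.215937
  f(c_5) = f(0.215937) = 0.621186
  f(a) × f(c) ≥ 0, new interval: [0.215937, 0.313125]

After 5 iteration(s), the approximation is c_5 = 0.215937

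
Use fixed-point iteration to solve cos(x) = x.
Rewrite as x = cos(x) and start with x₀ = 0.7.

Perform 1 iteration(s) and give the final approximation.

Equation: cos(x) = x
Fixed-point form: x = cos(x)
x₀ = 0.7

x_1 = g(0.700000) = 0.764842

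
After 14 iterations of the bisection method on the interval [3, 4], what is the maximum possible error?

Bisection error bound: |error| ≤ (b-a)/2^n
|error| ≤ (4 - 3)/2^14 = 1/2^14
|error| ≤ 0.0000610352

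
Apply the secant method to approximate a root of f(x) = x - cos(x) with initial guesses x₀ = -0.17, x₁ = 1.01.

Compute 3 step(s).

f(x) = x - cos(x)
x₀ = -0.17, x₁ = 1.01

Secant formula: x_{n+1} = x_n - f(x_n)(x_n - x_{n-1})/(f(x_n) - f(x_{n-1}))

Iteration 1:
  f(-0.170000) = -1.155585
  f(1.010000) = 0.478139
  x_2 = 1.010000 - 0.478139×(1.010000 - (-0.170000))/(0.478139 - (-1.155585))
       = 0.664651
Iteration 2:
  f(1.010000) = 0.478139
  f(0.664651) = -0.122480
  x_3 = 0.664651 - (-0.122480)×(0.664651 - 1.010000)/(-0.122480 - 0.478139)
       = 0.735076
Iteration 3:
  f(0.664651) = -0.122480
  f(0.735076) = -0.006704
  x_4 = 0.735076 - (-0.006704)×(0.735076 - 0.664651)/(-0.006704 - (-0.122480))
       = 0.739154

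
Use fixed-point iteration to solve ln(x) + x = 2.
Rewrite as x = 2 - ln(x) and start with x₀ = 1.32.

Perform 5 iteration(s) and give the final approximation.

Equation: ln(x) + x = 2
Fixed-point form: x = 2 - ln(x)
x₀ = 1.32

x_1 = g(1.320000) = 1.722368
x_2 = g(1.722368) = 1.456300
x_3 = g(1.456300) = 1.624101
x_4 = g(1.624101) = 1.515045
x_5 = g(1.515045) = 1.584555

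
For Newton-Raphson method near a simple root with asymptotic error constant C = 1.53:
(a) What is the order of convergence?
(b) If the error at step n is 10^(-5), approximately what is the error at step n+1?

(a) Newton-Raphson has quadratic (order 2) convergence near simple roots.
    This means |e_{n+1}| ≈ C|e_n|².

(b) With |e_n| = 10^(-5) and C = 1.53:
    |e_{n+1}| ≈ 1.53 × (10^(-5))² = 1.53 × 10^(-10)

(a) 2 (quadratic); (b) |e_{n+1}| ≈ 1.530e-10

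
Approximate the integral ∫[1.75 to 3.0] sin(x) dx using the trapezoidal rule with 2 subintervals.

f(x) = sin(x)
a = 1.75, b = 3.0, n = 2
h = (b - a)/n = 0.625000

Trapezoidal rule: (h/2)[f(x₀) + 2f(x₁) + 2f(x₂) + ... + f(xₙ)]

x_0 = 1.7500, f(x_0) = 0.983986, coefficient = 1
x_1 = 2.3750, f(x_1) = 0.693685, coefficient = 2
x_2 = 3.0000, f(x_2) = 0.141120, coefficient = 1

I ≈ (0.625000/2) × 2.512476 = 0.785149
Exact value: 0.811746
Error: 0.026598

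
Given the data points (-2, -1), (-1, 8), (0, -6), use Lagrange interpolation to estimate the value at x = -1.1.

Lagrange interpolation formula:
P(x) = Σ yᵢ × Lᵢ(x)
where Lᵢ(x) = Π_{j≠i} (x - xⱼ)/(xᵢ - xⱼ)

L_0(-1.1) = (-1.1 - (-1))/(-2 - (-1)) × (-1.1 - 0)/(-2 - 0) = 0.055000
L_1(-1.1) = (-1.1 - (-2))/(-1 - (-2)) × (-1.1 - 0)/(-1 - 0) = 0.990000
L_2(-1.1) = (-1.1 - (-2))/(0 - (-2)) × (-1.1 - (-1))/(0 - (-1)) = -0.045000

P(-1.1) = (-1)×L_0(-1.1) + 8×L_1(-1.1) + (-6)×L_2(-1.1)
P(-1.1) = 8.135000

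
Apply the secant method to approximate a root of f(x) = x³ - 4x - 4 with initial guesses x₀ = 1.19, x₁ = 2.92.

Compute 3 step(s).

f(x) = x³ - 4x - 4
x₀ = 1.19, x₁ = 2.92

Secant formula: x_{n+1} = x_n - f(x_n)(x_n - x_{n-1})/(f(x_n) - f(x_{n-1}))

Iteration 1:
  f(1.190000) = -7.074841
  f(2.920000) = 9.217088
  x_2 = 2.920000 - 9.217088×(2.920000 - 1.190000)/(9.217088 - (-7.074841))
       = 1.941260
Iteration 2:
  f(2.920000) = 9.217088
  f(1.941260) = -4.449420
  x_3 = 1.941260 - (-4.449420)×(1.941260 - 2.920000)/(-4.449420 - 9.217088)
       = 2.259909
Iteration 3:
  f(1.941260) = -4.449420
  f(2.259909) = -1.497849
  x_4 = 2.259909 - (-1.497849)×(2.259909 - 1.941260)/(-1.497849 - (-4.449420))
       = 2.421616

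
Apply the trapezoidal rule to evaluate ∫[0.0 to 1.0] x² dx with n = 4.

f(x) = x²
a = 0.0, b = 1.0, n = 4
h = (b - a)/n = 0.250000

Trapezoidal rule: (h/2)[f(x₀) + 2f(x₁) + 2f(x₂) + ... + f(xₙ)]

x_0 = 0.0000, f(x_0) = 0.000000, coefficient = 1
x_1 = 0.2500, f(x_1) = 0.062500, coefficient = 2
x_2 = 0.5000, f(x_2) = 0.250000, coefficient = 2
x_3 = 0.7500, f(x_3) = 0.562500, coefficient = 2
x_4 = 1.0000, f(x_4) = 1.000000, coefficient = 1

I ≈ (0.250000/2) × 2.750000 = 0.343750
Exact value: 0.333333
Error: 0.010417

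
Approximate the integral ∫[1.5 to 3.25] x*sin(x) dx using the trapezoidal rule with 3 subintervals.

f(x) = x*sin(x)
a = 1.5, b = 3.25, n = 3
h = (b - a)/n = 0.583333

Trapezoidal rule: (h/2)[f(x₀) + 2f(x₁) + 2f(x₂) + ... + f(xₙ)]

x_0 = 1.5000, f(x_0) = 1.496242, coefficient = 1
x_1 = 2.0833, f(x_1) = 1.815632, coefficient = 2
x_2 = 2.6667, f(x_2) = 1.219394, coefficient = 2
x_3 = 3.2500, f(x_3) = -0.351634, coefficient = 1

I ≈ (0.583333/2) × 7.214659 = 2.104276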